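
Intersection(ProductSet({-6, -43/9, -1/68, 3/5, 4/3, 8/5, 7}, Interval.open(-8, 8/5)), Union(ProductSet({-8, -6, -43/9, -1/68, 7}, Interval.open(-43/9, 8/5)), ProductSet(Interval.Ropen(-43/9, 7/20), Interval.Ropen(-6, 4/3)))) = Union(ProductSet({-43/9, -1/68}, Interval.Ropen(-6, 4/3)), ProductSet({-6, -43/9, -1/68, 7}, Interval.open(-43/9, 8/5)))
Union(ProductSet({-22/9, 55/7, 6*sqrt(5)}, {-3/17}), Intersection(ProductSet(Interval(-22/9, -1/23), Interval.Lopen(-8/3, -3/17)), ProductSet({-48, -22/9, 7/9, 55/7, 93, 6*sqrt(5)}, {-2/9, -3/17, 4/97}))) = Union(ProductSet({-22/9}, {-2/9, -3/17}), ProductSet({-22/9, 55/7, 6*sqrt(5)}, {-3/17}))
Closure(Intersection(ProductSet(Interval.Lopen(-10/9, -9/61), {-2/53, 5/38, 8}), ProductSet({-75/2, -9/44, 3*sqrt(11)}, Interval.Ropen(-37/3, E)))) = ProductSet({-9/44}, {-2/53, 5/38})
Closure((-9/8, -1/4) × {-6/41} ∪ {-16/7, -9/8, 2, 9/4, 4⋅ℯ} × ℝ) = ([-9/8, -1/4] × {-6/41}) ∪ ({-16/7, -9/8, 2, 9/4, 4⋅ℯ} × ℝ)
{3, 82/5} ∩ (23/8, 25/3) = {3}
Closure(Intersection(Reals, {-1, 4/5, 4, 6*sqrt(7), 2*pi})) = {-1, 4/5, 4, 6*sqrt(7), 2*pi}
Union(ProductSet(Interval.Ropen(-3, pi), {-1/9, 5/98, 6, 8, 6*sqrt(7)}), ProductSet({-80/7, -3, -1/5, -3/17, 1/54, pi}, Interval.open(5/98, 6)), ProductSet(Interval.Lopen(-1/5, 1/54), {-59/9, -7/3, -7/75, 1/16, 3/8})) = Union(ProductSet({-80/7, -3, -1/5, -3/17, 1/54, pi}, Interval.open(5/98, 6)), ProductSet(Interval.Ropen(-3, pi), {-1/9, 5/98, 6, 8, 6*sqrt(7)}), ProductSet(Interval.Lopen(-1/5, 1/54), {-59/9, -7/3, -7/75, 1/16, 3/8}))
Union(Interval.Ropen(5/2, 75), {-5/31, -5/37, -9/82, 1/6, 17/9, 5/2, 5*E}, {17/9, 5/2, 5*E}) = Union({-5/31, -5/37, -9/82, 1/6, 17/9}, Interval.Ropen(5/2, 75))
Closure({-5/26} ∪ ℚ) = ℝ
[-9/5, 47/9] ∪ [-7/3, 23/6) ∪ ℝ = (-∞, ∞)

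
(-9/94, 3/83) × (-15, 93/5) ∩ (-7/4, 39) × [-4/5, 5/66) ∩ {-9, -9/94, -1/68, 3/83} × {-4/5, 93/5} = {-1/68} × {-4/5}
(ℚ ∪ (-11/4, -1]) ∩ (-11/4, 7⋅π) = (-11/4, -1] ∪ (ℚ ∩ (-11/4, 7⋅π))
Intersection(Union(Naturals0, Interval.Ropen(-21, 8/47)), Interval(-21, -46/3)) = Interval(-21, -46/3)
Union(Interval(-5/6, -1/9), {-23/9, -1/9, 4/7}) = Union({-23/9, 4/7}, Interval(-5/6, -1/9))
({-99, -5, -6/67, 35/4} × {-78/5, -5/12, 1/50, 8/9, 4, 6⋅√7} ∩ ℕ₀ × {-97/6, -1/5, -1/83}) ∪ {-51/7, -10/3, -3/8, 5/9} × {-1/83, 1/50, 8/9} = {-51/7, -10/3, -3/8, 5/9} × {-1/83, 1/50, 8/9}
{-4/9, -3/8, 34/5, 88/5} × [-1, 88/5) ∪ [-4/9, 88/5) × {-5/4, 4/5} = ([-4/9, 88/5) × {-5/4, 4/5}) ∪ ({-4/9, -3/8, 34/5, 88/5} × [-1, 88/5))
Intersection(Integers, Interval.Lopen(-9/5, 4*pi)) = Range(-1, 13, 1)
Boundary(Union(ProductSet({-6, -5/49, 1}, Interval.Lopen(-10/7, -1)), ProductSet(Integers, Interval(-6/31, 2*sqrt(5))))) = Union(ProductSet({-6, -5/49, 1}, Interval(-10/7, -1)), ProductSet(Integers, Interval(-6/31, 2*sqrt(5))))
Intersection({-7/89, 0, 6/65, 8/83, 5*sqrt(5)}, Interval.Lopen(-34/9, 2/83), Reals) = {-7/89, 0}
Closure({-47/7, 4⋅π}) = {-47/7, 4⋅π}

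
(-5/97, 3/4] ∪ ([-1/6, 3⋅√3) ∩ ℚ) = [-5/97, 3/4] ∪ (ℚ ∩ [-1/6, 3⋅√3))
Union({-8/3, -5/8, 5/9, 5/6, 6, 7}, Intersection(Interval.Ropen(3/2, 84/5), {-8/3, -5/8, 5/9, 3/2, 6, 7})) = {-8/3, -5/8, 5/9, 5/6, 3/2, 6, 7}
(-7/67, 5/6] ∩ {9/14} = {9/14}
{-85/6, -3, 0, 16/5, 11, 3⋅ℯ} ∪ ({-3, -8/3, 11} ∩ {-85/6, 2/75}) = {-85/6, -3, 0, 16/5, 11, 3⋅ℯ}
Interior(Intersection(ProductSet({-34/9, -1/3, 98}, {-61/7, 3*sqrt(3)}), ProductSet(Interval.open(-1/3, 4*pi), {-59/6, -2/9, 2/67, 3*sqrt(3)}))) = EmptySet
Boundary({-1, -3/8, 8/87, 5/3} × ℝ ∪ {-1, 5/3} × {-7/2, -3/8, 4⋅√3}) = {-1, -3/8, 8/87, 5/3} × ℝ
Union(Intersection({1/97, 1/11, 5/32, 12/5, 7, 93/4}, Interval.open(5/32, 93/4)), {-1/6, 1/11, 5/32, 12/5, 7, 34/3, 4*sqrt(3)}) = {-1/6, 1/11, 5/32, 12/5, 7, 34/3, 4*sqrt(3)}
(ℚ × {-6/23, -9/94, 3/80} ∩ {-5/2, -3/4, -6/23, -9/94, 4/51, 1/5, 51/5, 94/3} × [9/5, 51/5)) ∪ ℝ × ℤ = ℝ × ℤ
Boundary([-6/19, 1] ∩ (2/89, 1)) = {2/89, 1}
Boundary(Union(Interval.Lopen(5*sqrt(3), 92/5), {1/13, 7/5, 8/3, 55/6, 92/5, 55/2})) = {1/13, 7/5, 8/3, 92/5, 55/2, 5*sqrt(3)}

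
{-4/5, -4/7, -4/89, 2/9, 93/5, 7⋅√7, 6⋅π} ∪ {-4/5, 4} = {-4/5, -4/7, -4/89, 2/9, 4, 93/5, 7⋅√7, 6⋅π}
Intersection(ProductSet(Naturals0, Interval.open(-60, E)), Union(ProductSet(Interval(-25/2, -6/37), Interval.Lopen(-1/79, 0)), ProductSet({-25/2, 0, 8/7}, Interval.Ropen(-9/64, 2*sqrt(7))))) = ProductSet({0}, Interval.Ropen(-9/64, E))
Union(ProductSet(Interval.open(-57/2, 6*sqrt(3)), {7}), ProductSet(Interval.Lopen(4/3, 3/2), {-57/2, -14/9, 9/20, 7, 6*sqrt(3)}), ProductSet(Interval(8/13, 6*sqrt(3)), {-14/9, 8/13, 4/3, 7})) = Union(ProductSet(Interval.open(-57/2, 6*sqrt(3)), {7}), ProductSet(Interval(8/13, 6*sqrt(3)), {-14/9, 8/13, 4/3, 7}), ProductSet(Interval.Lopen(4/3, 3/2), {-57/2, -14/9, 9/20, 7, 6*sqrt(3)}))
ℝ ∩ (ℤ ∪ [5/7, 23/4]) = ℤ ∪ [5/7, 23/4]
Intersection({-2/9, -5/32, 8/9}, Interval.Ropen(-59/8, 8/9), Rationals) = {-2/9, -5/32}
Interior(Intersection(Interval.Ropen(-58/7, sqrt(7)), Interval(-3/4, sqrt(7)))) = Interval.open(-3/4, sqrt(7))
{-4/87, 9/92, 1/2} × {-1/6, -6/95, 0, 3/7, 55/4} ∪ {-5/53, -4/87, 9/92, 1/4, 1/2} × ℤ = ({-5/53, -4/87, 9/92, 1/4, 1/2} × ℤ) ∪ ({-4/87, 9/92, 1/2} × {-1/6, -6/95, 0, 3/7, 55/4})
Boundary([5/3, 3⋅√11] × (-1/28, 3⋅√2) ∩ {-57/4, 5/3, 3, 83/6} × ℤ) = {5/3, 3} × {0, 1, …, 4}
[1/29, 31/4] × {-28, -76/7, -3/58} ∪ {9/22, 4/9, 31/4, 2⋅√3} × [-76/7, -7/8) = ([1/29, 31/4] × {-28, -76/7, -3/58}) ∪ ({9/22, 4/9, 31/4, 2⋅√3} × [-76/7, -7/8))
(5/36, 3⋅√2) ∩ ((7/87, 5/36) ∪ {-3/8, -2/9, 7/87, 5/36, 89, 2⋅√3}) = {2⋅√3}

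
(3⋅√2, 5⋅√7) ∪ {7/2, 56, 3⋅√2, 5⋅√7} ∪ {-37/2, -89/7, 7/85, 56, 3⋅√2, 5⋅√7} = {-37/2, -89/7, 7/85, 7/2, 56} ∪ [3⋅√2, 5⋅√7]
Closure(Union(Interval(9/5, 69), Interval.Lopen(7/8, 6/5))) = Union(Interval(7/8, 6/5), Interval(9/5, 69))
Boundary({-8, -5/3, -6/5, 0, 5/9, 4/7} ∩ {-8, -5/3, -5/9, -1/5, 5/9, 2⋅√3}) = {-8, -5/3, 5/9}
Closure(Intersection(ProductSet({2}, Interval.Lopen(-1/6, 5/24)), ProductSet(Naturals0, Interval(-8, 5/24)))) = ProductSet({2}, Interval(-1/6, 5/24))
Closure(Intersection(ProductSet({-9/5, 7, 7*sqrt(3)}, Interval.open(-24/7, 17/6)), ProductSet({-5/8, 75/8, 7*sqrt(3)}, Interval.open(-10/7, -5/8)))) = ProductSet({7*sqrt(3)}, Interval(-10/7, -5/8))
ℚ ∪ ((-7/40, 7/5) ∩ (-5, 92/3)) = ℚ ∪ [-7/40, 7/5]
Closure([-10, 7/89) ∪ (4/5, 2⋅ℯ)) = [-10, 7/89] ∪ [4/5, 2⋅ℯ]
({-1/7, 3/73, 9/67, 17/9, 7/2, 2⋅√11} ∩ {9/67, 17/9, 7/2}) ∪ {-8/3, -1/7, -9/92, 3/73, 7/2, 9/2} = {-8/3, -1/7, -9/92, 3/73, 9/67, 17/9, 7/2, 9/2}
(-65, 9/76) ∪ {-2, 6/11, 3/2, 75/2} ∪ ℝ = (-∞, ∞)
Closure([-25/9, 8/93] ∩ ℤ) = {-2, -1, 0}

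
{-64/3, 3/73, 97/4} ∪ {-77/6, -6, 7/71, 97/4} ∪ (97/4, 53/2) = {-64/3, -77/6, -6, 3/73, 7/71} ∪ [97/4, 53/2)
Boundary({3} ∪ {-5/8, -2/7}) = {-5/8, -2/7, 3}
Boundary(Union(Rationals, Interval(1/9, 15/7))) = Union(Interval(-oo, 1/9), Interval(15/7, oo))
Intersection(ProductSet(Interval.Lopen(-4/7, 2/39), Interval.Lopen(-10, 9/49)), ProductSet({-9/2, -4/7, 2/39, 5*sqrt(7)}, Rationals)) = ProductSet({2/39}, Intersection(Interval.Lopen(-10, 9/49), Rationals))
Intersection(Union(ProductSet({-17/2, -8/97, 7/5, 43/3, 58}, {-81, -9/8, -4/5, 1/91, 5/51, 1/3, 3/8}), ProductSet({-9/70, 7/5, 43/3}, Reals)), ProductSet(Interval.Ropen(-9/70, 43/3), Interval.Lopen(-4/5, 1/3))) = Union(ProductSet({-9/70, 7/5}, Interval.Lopen(-4/5, 1/3)), ProductSet({-8/97, 7/5}, {1/91, 5/51, 1/3}))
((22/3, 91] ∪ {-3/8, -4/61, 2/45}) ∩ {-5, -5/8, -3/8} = {-3/8}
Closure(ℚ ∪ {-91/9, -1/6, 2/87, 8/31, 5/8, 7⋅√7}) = ℝ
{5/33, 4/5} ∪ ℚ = ℚ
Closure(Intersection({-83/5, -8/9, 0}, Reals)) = {-83/5, -8/9, 0}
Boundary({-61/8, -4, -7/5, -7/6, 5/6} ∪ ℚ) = ℝ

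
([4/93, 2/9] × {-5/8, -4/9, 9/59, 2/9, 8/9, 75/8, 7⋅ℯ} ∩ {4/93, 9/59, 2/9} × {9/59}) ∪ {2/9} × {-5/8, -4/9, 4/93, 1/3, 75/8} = ({4/93, 9/59, 2/9} × {9/59}) ∪ ({2/9} × {-5/8, -4/9, 4/93, 1/3, 75/8})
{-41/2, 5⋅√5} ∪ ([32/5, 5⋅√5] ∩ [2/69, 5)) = {-41/2, 5⋅√5}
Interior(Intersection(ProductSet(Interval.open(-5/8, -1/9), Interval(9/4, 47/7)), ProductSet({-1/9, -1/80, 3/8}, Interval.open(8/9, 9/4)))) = EmptySet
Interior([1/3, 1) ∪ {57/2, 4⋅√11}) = (1/3, 1)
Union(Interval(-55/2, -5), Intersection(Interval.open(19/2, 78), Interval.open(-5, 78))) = Union(Interval(-55/2, -5), Interval.open(19/2, 78))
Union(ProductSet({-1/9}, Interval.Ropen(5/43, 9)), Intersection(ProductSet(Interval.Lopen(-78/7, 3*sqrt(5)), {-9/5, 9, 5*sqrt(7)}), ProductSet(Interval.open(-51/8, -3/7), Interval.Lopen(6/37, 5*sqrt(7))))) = Union(ProductSet({-1/9}, Interval.Ropen(5/43, 9)), ProductSet(Interval.open(-51/8, -3/7), {9, 5*sqrt(7)}))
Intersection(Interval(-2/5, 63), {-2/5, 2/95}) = {-2/5, 2/95}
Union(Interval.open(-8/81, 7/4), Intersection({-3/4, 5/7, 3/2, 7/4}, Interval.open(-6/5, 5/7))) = Union({-3/4}, Interval.open(-8/81, 7/4))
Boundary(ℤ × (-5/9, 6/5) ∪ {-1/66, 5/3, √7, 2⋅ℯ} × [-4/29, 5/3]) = (ℤ × [-5/9, 6/5]) ∪ ({-1/66, 5/3, √7, 2⋅ℯ} × [-4/29, 5/3])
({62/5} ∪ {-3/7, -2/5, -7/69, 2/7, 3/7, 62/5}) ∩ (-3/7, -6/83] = {-2/5, -7/69}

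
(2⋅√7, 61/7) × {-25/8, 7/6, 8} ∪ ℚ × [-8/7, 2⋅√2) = (ℚ × [-8/7, 2⋅√2)) ∪ ((2⋅√7, 61/7) × {-25/8, 7/6, 8})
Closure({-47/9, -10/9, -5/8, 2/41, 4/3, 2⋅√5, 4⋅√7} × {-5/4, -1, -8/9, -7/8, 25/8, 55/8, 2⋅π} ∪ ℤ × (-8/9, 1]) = (ℤ × [-8/9, 1]) ∪ ({-47/9, -10/9, -5/8, 2/41, 4/3, 2⋅√5, 4⋅√7} × {-5/4, -1, -8/9, -7/8, 25/8, 55/8, 2⋅π})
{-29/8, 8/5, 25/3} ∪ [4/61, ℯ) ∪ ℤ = ℤ ∪ {-29/8, 25/3} ∪ [4/61, ℯ)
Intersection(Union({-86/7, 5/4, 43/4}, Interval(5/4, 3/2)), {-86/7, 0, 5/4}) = {-86/7, 5/4}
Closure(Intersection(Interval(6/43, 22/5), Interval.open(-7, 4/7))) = Interval(6/43, 4/7)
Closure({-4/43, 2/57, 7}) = {-4/43, 2/57, 7}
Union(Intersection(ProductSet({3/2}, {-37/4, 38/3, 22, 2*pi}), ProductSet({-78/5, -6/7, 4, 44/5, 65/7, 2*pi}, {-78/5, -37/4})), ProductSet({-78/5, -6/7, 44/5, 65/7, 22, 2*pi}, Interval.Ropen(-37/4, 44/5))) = ProductSet({-78/5, -6/7, 44/5, 65/7, 22, 2*pi}, Interval.Ropen(-37/4, 44/5))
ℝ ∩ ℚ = ℚ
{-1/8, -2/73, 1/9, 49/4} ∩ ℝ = {-1/8, -2/73, 1/9, 49/4}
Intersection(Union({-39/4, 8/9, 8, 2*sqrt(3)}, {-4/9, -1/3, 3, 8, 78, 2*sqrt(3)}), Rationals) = {-39/4, -4/9, -1/3, 8/9, 3, 8, 78}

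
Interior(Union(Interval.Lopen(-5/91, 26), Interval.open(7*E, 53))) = Interval.open(-5/91, 53)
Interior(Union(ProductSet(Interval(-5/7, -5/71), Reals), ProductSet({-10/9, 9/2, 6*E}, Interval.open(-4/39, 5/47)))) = ProductSet(Interval.open(-5/7, -5/71), Reals)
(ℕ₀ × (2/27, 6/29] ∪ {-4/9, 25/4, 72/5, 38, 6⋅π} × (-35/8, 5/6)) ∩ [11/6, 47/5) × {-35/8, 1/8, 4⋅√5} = ({2, 3, …, 9} ∪ {25/4}) × {1/8}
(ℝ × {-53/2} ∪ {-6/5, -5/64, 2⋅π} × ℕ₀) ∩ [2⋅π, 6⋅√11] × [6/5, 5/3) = ∅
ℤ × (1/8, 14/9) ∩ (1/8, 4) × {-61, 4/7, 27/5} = {1, 2, 3} × {4/7}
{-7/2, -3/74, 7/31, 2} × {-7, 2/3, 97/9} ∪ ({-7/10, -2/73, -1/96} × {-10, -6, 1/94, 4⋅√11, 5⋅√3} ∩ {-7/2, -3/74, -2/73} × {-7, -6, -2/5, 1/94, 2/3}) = ({-2/73} × {-6, 1/94}) ∪ ({-7/2, -3/74, 7/31, 2} × {-7, 2/3, 97/9})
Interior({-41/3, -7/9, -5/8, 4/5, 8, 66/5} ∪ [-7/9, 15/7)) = (-7/9, 15/7)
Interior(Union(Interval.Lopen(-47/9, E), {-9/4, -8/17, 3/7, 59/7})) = Interval.open(-47/9, E)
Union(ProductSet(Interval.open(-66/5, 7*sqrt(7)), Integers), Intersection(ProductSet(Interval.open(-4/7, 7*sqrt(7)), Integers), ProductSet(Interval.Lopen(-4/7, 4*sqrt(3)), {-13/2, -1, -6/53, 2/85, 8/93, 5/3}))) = ProductSet(Interval.open(-66/5, 7*sqrt(7)), Integers)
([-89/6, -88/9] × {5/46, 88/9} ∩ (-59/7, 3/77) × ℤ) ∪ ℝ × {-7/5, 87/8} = ℝ × {-7/5, 87/8}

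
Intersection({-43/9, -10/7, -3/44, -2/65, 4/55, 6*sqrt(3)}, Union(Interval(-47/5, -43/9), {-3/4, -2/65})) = {-43/9, -2/65}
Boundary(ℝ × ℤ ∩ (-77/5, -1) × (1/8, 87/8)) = [-77/5, -1] × {1, 2, …, 10}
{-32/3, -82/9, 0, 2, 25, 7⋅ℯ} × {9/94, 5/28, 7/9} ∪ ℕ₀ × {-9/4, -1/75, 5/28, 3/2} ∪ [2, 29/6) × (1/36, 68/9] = (ℕ₀ × {-9/4, -1/75, 5/28, 3/2}) ∪ ([2, 29/6) × (1/36, 68/9]) ∪ ({-32/3, -82/9, 0, 2, 25, 7⋅ℯ} × {9/94, 5/28, 7/9})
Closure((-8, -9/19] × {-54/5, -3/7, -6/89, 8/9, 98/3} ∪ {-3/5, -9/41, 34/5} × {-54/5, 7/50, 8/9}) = ({-3/5, -9/41, 34/5} × {-54/5, 7/50, 8/9}) ∪ ([-8, -9/19] × {-54/5, -3/7, -6/89, 8/9, 98/3})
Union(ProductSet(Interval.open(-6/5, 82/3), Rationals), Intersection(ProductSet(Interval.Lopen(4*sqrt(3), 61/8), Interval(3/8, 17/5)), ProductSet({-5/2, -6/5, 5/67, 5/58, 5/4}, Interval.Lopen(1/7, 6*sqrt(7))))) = ProductSet(Interval.open(-6/5, 82/3), Rationals)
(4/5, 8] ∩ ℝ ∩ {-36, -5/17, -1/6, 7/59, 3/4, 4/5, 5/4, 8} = {5/4, 8}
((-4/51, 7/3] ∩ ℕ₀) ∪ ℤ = ℤ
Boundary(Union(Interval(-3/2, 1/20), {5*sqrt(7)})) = {-3/2, 1/20, 5*sqrt(7)}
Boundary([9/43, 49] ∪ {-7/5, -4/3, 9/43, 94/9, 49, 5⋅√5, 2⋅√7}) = {-7/5, -4/3, 9/43, 49}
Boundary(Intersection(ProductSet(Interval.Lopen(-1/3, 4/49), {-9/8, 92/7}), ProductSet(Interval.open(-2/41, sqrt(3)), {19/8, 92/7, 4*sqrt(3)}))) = ProductSet(Interval(-2/41, 4/49), {92/7})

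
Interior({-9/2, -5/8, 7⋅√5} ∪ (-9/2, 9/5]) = (-9/2, 9/5)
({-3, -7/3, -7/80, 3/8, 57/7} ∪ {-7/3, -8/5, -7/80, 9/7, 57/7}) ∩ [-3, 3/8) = {-3, -7/3, -8/5, -7/80}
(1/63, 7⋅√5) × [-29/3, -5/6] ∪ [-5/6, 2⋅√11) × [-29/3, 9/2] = ([-5/6, 2⋅√11) × [-29/3, 9/2]) ∪ ((1/63, 7⋅√5) × [-29/3, -5/6])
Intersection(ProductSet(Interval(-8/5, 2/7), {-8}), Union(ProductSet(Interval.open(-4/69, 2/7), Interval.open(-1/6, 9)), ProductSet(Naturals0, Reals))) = ProductSet(Range(0, 1, 1), {-8})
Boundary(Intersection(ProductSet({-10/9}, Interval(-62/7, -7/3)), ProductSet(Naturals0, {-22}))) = EmptySet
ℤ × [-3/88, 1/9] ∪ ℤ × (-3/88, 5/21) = ℤ × [-3/88, 5/21)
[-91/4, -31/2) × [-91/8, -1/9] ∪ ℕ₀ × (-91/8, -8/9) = (ℕ₀ × (-91/8, -8/9)) ∪ ([-91/4, -31/2) × [-91/8, -1/9])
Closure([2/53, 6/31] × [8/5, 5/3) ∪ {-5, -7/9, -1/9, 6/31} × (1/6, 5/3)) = ({-5, -7/9, -1/9, 6/31} × [1/6, 5/3]) ∪ ([2/53, 6/31] × [8/5, 5/3])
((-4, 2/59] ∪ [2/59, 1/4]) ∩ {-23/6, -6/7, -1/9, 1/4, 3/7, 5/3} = {-23/6, -6/7, -1/9, 1/4}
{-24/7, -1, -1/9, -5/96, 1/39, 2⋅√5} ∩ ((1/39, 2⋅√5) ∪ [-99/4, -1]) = {-24/7, -1}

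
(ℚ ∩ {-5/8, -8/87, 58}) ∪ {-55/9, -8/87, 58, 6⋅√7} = {-55/9, -5/8, -8/87, 58, 6⋅√7}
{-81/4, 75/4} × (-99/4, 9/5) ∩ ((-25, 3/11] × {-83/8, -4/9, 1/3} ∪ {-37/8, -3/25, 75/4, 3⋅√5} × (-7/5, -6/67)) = ({-81/4} × {-83/8, -4/9, 1/3}) ∪ ({75/4} × (-7/5, -6/67))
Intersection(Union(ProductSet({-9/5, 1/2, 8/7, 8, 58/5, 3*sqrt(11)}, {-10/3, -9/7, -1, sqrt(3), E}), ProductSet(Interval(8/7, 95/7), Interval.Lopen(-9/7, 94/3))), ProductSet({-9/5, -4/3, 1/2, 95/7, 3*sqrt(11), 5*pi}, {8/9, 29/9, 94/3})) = ProductSet({95/7, 3*sqrt(11)}, {8/9, 29/9, 94/3})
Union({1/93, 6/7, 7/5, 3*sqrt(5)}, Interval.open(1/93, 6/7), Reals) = Interval(-oo, oo)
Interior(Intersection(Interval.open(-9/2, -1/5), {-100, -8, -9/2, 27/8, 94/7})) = EmptySet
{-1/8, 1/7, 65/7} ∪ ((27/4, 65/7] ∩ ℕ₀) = {-1/8, 1/7, 65/7} ∪ {7, 8, 9}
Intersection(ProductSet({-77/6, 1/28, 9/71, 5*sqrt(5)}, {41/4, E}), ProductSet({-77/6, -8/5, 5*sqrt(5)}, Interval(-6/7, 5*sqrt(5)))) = ProductSet({-77/6, 5*sqrt(5)}, {41/4, E})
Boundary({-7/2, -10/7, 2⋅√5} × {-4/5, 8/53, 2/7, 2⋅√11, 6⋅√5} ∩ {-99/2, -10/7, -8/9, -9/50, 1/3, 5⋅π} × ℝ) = {-10/7} × {-4/5, 8/53, 2/7, 2⋅√11, 6⋅√5}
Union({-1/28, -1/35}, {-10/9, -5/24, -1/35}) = {-10/9, -5/24, -1/28, -1/35}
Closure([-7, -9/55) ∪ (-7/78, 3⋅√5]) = [-7, -9/55] ∪ [-7/78, 3⋅√5]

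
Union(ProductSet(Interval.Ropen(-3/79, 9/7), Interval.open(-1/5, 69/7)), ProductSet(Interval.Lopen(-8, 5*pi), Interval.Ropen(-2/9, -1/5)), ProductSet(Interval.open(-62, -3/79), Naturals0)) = Union(ProductSet(Interval.open(-62, -3/79), Naturals0), ProductSet(Interval.Lopen(-8, 5*pi), Interval.Ropen(-2/9, -1/5)), ProductSet(Interval.Ropen(-3/79, 9/7), Interval.open(-1/5, 69/7)))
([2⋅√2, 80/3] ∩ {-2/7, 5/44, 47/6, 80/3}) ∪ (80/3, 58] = {47/6} ∪ [80/3, 58]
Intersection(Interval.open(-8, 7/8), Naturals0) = Range(0, 1, 1)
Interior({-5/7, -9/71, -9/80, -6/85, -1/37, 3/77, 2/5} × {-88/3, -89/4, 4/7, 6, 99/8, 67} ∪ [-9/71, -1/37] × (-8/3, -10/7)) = (-9/71, -1/37) × (-8/3, -10/7)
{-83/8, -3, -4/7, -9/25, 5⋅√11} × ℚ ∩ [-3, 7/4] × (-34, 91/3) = {-3, -4/7, -9/25} × (ℚ ∩ (-34, 91/3))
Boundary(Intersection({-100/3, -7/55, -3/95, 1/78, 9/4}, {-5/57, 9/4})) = {9/4}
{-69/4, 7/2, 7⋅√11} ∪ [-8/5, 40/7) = {-69/4, 7⋅√11} ∪ [-8/5, 40/7)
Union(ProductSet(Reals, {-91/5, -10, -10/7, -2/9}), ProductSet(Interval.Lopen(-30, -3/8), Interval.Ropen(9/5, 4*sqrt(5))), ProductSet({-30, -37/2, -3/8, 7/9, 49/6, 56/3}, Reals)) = Union(ProductSet({-30, -37/2, -3/8, 7/9, 49/6, 56/3}, Reals), ProductSet(Interval.Lopen(-30, -3/8), Interval.Ropen(9/5, 4*sqrt(5))), ProductSet(Reals, {-91/5, -10, -10/7, -2/9}))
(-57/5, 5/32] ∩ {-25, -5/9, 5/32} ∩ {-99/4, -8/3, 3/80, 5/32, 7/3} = {5/32}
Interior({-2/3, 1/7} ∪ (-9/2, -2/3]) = (-9/2, -2/3)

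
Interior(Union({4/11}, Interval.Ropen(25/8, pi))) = Interval.open(25/8, pi)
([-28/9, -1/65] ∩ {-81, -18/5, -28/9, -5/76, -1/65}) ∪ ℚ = ℚ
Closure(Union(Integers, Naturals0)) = Integers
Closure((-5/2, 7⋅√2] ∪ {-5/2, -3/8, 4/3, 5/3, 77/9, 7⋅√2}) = [-5/2, 7⋅√2]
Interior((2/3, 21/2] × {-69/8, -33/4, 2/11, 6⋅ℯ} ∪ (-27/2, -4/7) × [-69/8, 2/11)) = (-27/2, -4/7) × (-69/8, 2/11)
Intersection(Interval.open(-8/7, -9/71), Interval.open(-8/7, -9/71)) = Interval.open(-8/7, -9/71)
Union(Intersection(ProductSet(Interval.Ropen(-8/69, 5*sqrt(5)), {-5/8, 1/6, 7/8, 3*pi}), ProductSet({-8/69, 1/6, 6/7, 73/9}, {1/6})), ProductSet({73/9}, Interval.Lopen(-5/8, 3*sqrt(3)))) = Union(ProductSet({73/9}, Interval.Lopen(-5/8, 3*sqrt(3))), ProductSet({-8/69, 1/6, 6/7, 73/9}, {1/6}))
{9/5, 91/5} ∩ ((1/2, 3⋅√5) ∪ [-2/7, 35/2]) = {9/5}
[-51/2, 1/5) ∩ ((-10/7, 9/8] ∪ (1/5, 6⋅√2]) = (-10/7, 1/5)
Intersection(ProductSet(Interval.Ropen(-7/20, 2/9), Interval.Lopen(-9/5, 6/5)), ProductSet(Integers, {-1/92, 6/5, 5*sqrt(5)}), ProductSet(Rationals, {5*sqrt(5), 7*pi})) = EmptySet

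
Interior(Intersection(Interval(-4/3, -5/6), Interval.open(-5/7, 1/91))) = EmptySet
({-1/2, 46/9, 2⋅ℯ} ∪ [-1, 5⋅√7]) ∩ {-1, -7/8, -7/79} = {-1, -7/8, -7/79}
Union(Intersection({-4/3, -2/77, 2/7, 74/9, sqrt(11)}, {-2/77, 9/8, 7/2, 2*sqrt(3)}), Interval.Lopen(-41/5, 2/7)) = Interval.Lopen(-41/5, 2/7)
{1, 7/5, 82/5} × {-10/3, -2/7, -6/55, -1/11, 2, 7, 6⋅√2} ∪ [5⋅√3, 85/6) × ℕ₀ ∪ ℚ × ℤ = (ℚ × ℤ) ∪ ([5⋅√3, 85/6) × ℕ₀) ∪ ({1, 7/5, 82/5} × {-10/3, -2/7, -6/55, -1/11, 2, 7, 6⋅√2})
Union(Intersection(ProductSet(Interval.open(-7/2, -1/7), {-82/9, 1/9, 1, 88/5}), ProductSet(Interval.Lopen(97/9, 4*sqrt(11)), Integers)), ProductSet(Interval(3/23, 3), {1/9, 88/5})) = ProductSet(Interval(3/23, 3), {1/9, 88/5})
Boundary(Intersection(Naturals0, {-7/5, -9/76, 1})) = {1}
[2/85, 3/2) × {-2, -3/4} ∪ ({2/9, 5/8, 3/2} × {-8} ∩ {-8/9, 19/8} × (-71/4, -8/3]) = [2/85, 3/2) × {-2, -3/4}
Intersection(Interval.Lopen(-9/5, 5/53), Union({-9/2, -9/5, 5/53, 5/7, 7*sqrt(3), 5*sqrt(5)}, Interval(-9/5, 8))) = Interval.Lopen(-9/5, 5/53)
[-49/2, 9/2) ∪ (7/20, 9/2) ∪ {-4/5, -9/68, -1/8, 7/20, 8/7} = [-49/2, 9/2)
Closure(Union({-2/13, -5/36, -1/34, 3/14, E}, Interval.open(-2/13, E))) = Interval(-2/13, E)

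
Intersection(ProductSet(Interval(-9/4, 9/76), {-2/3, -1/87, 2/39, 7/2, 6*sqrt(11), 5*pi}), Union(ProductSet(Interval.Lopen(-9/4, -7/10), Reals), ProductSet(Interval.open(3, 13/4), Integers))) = ProductSet(Interval.Lopen(-9/4, -7/10), {-2/3, -1/87, 2/39, 7/2, 6*sqrt(11), 5*pi})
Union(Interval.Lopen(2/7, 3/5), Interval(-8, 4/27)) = Union(Interval(-8, 4/27), Interval.Lopen(2/7, 3/5))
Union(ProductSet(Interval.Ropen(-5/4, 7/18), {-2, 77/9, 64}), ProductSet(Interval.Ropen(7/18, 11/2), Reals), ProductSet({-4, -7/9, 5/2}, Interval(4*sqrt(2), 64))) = Union(ProductSet({-4, -7/9, 5/2}, Interval(4*sqrt(2), 64)), ProductSet(Interval.Ropen(-5/4, 7/18), {-2, 77/9, 64}), ProductSet(Interval.Ropen(7/18, 11/2), Reals))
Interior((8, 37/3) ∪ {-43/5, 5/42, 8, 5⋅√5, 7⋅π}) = (8, 37/3)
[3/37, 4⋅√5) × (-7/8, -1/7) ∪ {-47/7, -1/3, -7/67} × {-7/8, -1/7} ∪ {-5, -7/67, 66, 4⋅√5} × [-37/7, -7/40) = ({-47/7, -1/3, -7/67} × {-7/8, -1/7}) ∪ ({-5, -7/67, 66, 4⋅√5} × [-37/7, -7/40)) ∪ ([3/37, 4⋅√5) × (-7/8, -1/7))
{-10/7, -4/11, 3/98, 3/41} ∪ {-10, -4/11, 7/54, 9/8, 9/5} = {-10, -10/7, -4/11, 3/98, 3/41, 7/54, 9/8, 9/5}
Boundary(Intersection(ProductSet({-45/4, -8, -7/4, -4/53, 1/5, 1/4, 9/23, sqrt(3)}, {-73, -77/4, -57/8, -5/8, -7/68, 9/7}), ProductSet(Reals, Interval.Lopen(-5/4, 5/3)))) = ProductSet({-45/4, -8, -7/4, -4/53, 1/5, 1/4, 9/23, sqrt(3)}, {-5/8, -7/68, 9/7})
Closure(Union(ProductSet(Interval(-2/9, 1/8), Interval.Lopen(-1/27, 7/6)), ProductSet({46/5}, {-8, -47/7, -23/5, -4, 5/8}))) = Union(ProductSet({46/5}, {-8, -47/7, -23/5, -4, 5/8}), ProductSet(Interval(-2/9, 1/8), Interval(-1/27, 7/6)))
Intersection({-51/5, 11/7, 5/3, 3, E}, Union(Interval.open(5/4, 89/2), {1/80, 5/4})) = {11/7, 5/3, 3, E}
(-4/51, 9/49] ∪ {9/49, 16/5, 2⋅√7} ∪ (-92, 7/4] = (-92, 7/4] ∪ {16/5, 2⋅√7}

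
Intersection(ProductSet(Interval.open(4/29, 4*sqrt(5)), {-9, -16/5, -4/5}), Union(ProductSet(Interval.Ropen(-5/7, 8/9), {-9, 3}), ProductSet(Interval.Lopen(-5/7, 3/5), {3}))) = ProductSet(Interval.open(4/29, 8/9), {-9})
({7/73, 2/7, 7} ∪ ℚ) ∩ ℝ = ℚ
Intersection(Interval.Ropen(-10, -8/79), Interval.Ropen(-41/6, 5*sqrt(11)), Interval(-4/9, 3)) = Interval.Ropen(-4/9, -8/79)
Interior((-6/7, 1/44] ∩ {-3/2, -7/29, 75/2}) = ∅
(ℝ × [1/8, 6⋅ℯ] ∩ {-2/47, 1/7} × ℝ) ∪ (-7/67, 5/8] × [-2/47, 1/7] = ({-2/47, 1/7} × [1/8, 6⋅ℯ]) ∪ ((-7/67, 5/8] × [-2/47, 1/7])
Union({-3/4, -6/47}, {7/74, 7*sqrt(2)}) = {-3/4, -6/47, 7/74, 7*sqrt(2)}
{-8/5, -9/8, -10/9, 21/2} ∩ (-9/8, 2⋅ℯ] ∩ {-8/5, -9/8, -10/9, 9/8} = {-10/9}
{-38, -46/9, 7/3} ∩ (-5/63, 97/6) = {7/3}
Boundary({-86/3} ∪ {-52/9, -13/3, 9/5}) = {-86/3, -52/9, -13/3, 9/5}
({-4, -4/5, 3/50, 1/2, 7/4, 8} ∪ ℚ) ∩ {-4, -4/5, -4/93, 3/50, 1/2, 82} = {-4, -4/5, -4/93, 3/50, 1/2, 82}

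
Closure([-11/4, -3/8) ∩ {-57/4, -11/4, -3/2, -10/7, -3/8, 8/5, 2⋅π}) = {-11/4, -3/2, -10/7}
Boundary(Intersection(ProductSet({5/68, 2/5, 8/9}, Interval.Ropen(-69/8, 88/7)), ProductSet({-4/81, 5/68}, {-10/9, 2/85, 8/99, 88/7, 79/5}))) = ProductSet({5/68}, {-10/9, 2/85, 8/99})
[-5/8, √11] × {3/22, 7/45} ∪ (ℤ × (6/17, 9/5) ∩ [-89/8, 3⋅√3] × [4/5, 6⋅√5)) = ({-11, -10, …, 5} × [4/5, 9/5)) ∪ ([-5/8, √11] × {3/22, 7/45})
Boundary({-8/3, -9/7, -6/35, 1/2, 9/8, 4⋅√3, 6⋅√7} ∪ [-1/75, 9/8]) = {-8/3, -9/7, -6/35, -1/75, 9/8, 4⋅√3, 6⋅√7}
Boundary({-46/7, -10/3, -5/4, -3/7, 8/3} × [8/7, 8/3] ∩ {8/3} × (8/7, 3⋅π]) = {8/3} × [8/7, 8/3]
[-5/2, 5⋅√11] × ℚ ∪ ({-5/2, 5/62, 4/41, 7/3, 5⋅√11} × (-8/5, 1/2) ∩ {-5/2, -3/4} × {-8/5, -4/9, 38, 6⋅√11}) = [-5/2, 5⋅√11] × ℚ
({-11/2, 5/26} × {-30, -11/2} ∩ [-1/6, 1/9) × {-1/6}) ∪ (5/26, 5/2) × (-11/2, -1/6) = (5/26, 5/2) × (-11/2, -1/6)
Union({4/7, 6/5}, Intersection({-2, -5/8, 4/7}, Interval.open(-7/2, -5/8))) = {-2, 4/7, 6/5}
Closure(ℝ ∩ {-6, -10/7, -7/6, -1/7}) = {-6, -10/7, -7/6, -1/7}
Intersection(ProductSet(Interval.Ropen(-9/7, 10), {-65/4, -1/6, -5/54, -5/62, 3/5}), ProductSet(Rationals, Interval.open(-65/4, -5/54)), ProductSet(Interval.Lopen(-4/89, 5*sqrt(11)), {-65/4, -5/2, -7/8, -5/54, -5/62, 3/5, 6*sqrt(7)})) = EmptySet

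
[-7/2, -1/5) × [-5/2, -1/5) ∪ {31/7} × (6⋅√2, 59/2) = ([-7/2, -1/5) × [-5/2, -1/5)) ∪ ({31/7} × (6⋅√2, 59/2))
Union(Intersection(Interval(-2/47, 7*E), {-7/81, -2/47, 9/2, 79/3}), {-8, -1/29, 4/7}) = {-8, -2/47, -1/29, 4/7, 9/2}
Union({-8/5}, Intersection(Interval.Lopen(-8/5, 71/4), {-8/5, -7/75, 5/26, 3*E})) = {-8/5, -7/75, 5/26, 3*E}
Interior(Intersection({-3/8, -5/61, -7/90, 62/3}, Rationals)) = EmptySet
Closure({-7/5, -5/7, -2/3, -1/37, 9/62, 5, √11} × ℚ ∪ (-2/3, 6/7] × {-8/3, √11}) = ([-2/3, 6/7] × {-8/3, √11}) ∪ ({-7/5, -5/7, -2/3, -1/37, 9/62, 5, √11} × ℝ)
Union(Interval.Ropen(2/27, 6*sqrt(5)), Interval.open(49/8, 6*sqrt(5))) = Interval.Ropen(2/27, 6*sqrt(5))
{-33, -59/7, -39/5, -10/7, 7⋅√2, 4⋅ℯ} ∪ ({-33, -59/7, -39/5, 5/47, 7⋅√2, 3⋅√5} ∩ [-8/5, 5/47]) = {-33, -59/7, -39/5, -10/7, 5/47, 7⋅√2, 4⋅ℯ}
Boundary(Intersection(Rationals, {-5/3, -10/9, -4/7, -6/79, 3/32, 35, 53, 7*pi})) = {-5/3, -10/9, -4/7, -6/79, 3/32, 35, 53}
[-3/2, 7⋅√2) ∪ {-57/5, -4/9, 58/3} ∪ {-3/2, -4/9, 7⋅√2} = {-57/5, 58/3} ∪ [-3/2, 7⋅√2]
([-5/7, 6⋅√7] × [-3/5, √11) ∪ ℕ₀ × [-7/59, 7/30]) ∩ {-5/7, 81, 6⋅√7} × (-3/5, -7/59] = ({81} × {-7/59}) ∪ ({-5/7, 6⋅√7} × (-3/5, -7/59])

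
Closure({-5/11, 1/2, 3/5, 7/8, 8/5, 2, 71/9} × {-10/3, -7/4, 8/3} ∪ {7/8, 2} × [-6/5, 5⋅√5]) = ({7/8, 2} × [-6/5, 5⋅√5]) ∪ ({-5/11, 1/2, 3/5, 7/8, 8/5, 2, 71/9} × {-10/3, -7/4, 8/3})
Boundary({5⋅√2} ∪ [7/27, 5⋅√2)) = {7/27, 5⋅√2}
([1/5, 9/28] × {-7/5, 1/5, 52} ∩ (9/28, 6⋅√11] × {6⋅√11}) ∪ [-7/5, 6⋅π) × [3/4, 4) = [-7/5, 6⋅π) × [3/4, 4)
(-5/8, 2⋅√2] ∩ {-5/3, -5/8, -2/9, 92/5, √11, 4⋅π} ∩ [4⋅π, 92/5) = ∅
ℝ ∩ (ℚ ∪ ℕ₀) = ℚ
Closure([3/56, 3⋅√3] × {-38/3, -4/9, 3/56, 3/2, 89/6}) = [3/56, 3⋅√3] × {-38/3, -4/9, 3/56, 3/2, 89/6}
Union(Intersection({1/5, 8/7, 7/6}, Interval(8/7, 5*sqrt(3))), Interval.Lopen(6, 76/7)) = Union({8/7, 7/6}, Interval.Lopen(6, 76/7))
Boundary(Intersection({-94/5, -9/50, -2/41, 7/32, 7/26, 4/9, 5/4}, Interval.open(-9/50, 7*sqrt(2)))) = {-2/41, 7/32, 7/26, 4/9, 5/4}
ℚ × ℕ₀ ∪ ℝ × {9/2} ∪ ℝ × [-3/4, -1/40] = (ℚ × ℕ₀) ∪ (ℝ × ([-3/4, -1/40] ∪ {9/2}))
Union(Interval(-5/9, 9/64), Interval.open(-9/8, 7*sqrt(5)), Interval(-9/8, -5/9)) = Interval.Ropen(-9/8, 7*sqrt(5))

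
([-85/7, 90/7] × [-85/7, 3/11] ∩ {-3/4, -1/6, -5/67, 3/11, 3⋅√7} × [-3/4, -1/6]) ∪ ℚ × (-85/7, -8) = (ℚ × (-85/7, -8)) ∪ ({-3/4, -1/6, -5/67, 3/11, 3⋅√7} × [-3/4, -1/6])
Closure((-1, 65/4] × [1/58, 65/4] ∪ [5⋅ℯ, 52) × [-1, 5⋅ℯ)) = ({52} × [-1, 5⋅ℯ]) ∪ ([5⋅ℯ, 52] × {-1}) ∪ ({52, 5⋅ℯ} × [-1, 1/58]) ∪ ([-1, 65/4] × [1/58, 65/4]) ∪ ([65/4, 52] × {-1, 5⋅ℯ}) ∪ ([5⋅ℯ, 52) × [-1, 5⋅ℯ))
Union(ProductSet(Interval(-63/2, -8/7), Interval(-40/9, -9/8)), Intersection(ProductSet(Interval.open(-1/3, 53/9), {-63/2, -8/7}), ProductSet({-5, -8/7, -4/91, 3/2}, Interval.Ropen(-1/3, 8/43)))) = ProductSet(Interval(-63/2, -8/7), Interval(-40/9, -9/8))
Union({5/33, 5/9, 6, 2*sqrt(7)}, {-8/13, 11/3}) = {-8/13, 5/33, 5/9, 11/3, 6, 2*sqrt(7)}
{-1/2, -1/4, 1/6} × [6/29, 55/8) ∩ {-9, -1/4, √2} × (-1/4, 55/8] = {-1/4} × [6/29, 55/8)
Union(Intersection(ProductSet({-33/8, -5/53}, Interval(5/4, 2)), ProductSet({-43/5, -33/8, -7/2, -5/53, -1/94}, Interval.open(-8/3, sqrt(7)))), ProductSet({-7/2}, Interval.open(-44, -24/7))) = Union(ProductSet({-7/2}, Interval.open(-44, -24/7)), ProductSet({-33/8, -5/53}, Interval(5/4, 2)))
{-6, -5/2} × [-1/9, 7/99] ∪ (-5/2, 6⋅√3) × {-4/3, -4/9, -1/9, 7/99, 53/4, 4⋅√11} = ({-6, -5/2} × [-1/9, 7/99]) ∪ ((-5/2, 6⋅√3) × {-4/3, -4/9, -1/9, 7/99, 53/4, 4⋅√11})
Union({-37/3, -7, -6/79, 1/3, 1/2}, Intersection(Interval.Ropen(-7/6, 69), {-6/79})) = {-37/3, -7, -6/79, 1/3, 1/2}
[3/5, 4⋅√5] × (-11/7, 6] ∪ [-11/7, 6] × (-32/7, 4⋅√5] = ([-11/7, 6] × (-32/7, 4⋅√5]) ∪ ([3/5, 4⋅√5] × (-11/7, 6])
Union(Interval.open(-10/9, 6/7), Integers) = Union(Integers, Interval.open(-10/9, 6/7))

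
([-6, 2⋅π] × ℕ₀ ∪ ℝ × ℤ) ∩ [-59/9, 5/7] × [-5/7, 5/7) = [-59/9, 5/7] × {0}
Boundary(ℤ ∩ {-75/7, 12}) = {12}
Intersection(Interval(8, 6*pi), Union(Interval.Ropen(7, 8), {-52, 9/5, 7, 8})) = {8}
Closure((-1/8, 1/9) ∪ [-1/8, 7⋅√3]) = [-1/8, 7⋅√3]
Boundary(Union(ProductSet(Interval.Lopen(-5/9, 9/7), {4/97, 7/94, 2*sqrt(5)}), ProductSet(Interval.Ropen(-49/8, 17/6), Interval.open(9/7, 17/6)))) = Union(ProductSet({-49/8, 17/6}, Interval(9/7, 17/6)), ProductSet(Interval(-49/8, 17/6), {9/7, 17/6}), ProductSet(Interval(-5/9, 9/7), {4/97, 7/94, 2*sqrt(5)}))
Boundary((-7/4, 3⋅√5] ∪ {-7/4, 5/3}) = {-7/4, 3⋅√5}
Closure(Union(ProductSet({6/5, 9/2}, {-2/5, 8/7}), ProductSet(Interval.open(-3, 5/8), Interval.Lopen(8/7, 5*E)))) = Union(ProductSet({-3, 5/8}, Interval(8/7, 5*E)), ProductSet({6/5, 9/2}, {-2/5, 8/7}), ProductSet(Interval(-3, 5/8), {8/7, 5*E}), ProductSet(Interval.open(-3, 5/8), Interval.Lopen(8/7, 5*E)))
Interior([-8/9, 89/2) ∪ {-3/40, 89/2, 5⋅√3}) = (-8/9, 89/2)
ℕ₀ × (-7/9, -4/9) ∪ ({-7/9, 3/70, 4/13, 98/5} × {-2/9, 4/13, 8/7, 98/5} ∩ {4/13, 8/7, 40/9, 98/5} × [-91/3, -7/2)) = ℕ₀ × (-7/9, -4/9)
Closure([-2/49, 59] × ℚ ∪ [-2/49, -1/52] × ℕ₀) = [-2/49, 59] × ℝ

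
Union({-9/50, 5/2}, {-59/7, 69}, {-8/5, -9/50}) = {-59/7, -8/5, -9/50, 5/2, 69}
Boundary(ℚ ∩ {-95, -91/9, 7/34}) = {-95, -91/9, 7/34}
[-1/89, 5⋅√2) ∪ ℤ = ℤ ∪ [-1/89, 5⋅√2)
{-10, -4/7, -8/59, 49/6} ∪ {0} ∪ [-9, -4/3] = {-10, -4/7, -8/59, 0, 49/6} ∪ [-9, -4/3]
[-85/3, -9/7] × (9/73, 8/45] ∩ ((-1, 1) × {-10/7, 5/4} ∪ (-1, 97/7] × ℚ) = ∅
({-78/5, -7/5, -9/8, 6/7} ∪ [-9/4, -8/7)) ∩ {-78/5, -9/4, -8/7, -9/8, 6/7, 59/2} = {-78/5, -9/4, -9/8, 6/7}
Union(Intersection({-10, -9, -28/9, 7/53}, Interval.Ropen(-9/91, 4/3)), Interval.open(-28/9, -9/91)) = Union({7/53}, Interval.open(-28/9, -9/91))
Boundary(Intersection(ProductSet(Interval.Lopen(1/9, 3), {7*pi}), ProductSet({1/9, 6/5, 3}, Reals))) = ProductSet({6/5, 3}, {7*pi})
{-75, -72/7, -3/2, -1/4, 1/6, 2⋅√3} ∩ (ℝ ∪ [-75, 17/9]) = {-75, -72/7, -3/2, -1/4, 1/6, 2⋅√3}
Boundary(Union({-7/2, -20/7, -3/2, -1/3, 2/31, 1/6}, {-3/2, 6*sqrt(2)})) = {-7/2, -20/7, -3/2, -1/3, 2/31, 1/6, 6*sqrt(2)}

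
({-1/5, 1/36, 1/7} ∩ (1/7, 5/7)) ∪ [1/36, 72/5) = [1/36, 72/5)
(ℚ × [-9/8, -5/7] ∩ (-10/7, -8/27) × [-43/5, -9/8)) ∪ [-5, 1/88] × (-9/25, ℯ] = [-5, 1/88] × (-9/25, ℯ]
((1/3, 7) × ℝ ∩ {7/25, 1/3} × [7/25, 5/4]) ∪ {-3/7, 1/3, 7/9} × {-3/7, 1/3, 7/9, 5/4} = {-3/7, 1/3, 7/9} × {-3/7, 1/3, 7/9, 5/4}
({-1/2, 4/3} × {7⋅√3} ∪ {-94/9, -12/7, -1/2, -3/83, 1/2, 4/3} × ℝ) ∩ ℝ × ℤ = {-94/9, -12/7, -1/2, -3/83, 1/2, 4/3} × ℤ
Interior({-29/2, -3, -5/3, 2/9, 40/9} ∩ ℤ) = ∅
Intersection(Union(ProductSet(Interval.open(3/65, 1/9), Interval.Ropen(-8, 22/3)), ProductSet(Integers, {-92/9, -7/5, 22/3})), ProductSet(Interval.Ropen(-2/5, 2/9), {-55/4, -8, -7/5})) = Union(ProductSet(Interval.open(3/65, 1/9), {-8, -7/5}), ProductSet(Range(0, 1, 1), {-7/5}))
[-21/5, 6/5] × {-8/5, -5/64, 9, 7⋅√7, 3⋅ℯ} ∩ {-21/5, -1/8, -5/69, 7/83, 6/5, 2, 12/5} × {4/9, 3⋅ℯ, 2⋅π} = {-21/5, -1/8, -5/69, 7/83, 6/5} × {3⋅ℯ}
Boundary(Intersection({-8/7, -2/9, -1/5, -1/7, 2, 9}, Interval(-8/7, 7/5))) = {-8/7, -2/9, -1/5, -1/7}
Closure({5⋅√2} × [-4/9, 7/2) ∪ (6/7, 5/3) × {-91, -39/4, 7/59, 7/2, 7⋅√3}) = ({5⋅√2} × [-4/9, 7/2]) ∪ ([6/7, 5/3] × {-91, -39/4, 7/59, 7/2, 7⋅√3})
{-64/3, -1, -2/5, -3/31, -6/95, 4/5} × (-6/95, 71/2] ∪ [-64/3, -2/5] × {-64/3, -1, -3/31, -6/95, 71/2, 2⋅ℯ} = ({-64/3, -1, -2/5, -3/31, -6/95, 4/5} × (-6/95, 71/2]) ∪ ([-64/3, -2/5] × {-64/3, -1, -3/31, -6/95, 71/2, 2⋅ℯ})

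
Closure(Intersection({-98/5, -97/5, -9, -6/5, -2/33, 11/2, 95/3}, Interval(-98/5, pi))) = {-98/5, -97/5, -9, -6/5, -2/33}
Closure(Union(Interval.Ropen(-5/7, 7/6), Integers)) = Union(Integers, Interval(-5/7, 7/6))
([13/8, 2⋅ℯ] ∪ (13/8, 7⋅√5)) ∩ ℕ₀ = {2, 3, …, 15}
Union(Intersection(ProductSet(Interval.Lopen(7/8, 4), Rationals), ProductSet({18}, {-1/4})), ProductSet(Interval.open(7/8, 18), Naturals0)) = ProductSet(Interval.open(7/8, 18), Naturals0)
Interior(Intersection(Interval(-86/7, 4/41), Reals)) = Interval.open(-86/7, 4/41)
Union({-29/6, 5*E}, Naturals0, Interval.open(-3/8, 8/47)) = Union({-29/6, 5*E}, Interval.open(-3/8, 8/47), Naturals0)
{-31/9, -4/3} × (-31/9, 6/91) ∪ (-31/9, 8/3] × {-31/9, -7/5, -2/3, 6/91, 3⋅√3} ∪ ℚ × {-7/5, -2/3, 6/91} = (ℚ × {-7/5, -2/3, 6/91}) ∪ ({-31/9, -4/3} × (-31/9, 6/91)) ∪ ((-31/9, 8/3] × {-31/9, -7/5, -2/3, 6/91, 3⋅√3})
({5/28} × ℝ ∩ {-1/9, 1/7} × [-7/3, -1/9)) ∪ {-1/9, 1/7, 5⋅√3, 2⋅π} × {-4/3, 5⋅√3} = {-1/9, 1/7, 5⋅√3, 2⋅π} × {-4/3, 5⋅√3}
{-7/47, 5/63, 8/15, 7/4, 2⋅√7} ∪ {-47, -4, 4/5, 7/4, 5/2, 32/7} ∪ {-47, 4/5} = {-47, -4, -7/47, 5/63, 8/15, 4/5, 7/4, 5/2, 32/7, 2⋅√7}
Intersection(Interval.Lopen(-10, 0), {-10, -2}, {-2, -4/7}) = {-2}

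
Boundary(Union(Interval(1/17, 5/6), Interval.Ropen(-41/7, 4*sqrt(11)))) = {-41/7, 4*sqrt(11)}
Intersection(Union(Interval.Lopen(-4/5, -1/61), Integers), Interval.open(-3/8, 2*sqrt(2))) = Union(Interval.Lopen(-3/8, -1/61), Range(0, 3, 1))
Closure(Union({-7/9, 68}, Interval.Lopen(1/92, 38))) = Union({-7/9, 68}, Interval(1/92, 38))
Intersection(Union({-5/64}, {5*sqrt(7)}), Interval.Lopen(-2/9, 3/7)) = {-5/64}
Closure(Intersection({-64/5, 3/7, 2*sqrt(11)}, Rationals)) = {-64/5, 3/7}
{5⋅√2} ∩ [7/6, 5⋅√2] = {5⋅√2}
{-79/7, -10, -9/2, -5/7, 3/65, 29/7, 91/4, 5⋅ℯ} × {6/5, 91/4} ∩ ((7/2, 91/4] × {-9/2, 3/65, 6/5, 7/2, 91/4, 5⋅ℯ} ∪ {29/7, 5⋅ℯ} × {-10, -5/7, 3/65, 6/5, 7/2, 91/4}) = {29/7, 91/4, 5⋅ℯ} × {6/5, 91/4}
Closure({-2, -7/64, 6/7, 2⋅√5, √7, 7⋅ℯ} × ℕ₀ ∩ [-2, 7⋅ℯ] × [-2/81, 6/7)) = {-2, -7/64, 6/7, 2⋅√5, √7, 7⋅ℯ} × {0}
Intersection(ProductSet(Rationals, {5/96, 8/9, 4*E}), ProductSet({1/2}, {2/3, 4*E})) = ProductSet({1/2}, {4*E})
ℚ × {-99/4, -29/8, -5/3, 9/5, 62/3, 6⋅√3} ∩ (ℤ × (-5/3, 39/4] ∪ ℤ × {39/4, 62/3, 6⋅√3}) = ℤ × {9/5, 62/3, 6⋅√3}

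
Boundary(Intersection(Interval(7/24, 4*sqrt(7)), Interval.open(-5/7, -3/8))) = EmptySet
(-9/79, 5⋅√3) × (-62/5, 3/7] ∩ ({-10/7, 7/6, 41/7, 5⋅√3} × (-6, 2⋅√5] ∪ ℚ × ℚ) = ({7/6, 41/7} × (-6, 3/7]) ∪ ((ℚ ∩ (-9/79, 5⋅√3)) × (ℚ ∩ (-62/5, 3/7]))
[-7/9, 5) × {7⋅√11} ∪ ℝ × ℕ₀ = (ℝ × ℕ₀) ∪ ([-7/9, 5) × {7⋅√11})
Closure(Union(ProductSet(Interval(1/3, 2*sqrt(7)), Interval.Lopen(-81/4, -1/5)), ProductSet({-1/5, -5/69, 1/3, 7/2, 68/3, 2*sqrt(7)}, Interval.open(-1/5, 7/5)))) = Union(ProductSet({-1/5, -5/69, 1/3, 7/2, 68/3, 2*sqrt(7)}, Interval(-1/5, 7/5)), ProductSet(Interval(1/3, 2*sqrt(7)), Interval(-81/4, -1/5)))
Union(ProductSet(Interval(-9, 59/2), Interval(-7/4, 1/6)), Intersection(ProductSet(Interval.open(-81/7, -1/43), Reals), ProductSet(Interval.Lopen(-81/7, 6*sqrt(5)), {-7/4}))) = Union(ProductSet(Interval.open(-81/7, -1/43), {-7/4}), ProductSet(Interval(-9, 59/2), Interval(-7/4, 1/6)))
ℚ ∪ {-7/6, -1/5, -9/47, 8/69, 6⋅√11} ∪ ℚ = ℚ ∪ {6⋅√11}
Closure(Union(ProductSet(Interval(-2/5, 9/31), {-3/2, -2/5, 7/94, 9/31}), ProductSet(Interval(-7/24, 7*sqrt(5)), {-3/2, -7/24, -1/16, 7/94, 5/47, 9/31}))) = Union(ProductSet(Interval(-2/5, 9/31), {-3/2, -2/5, 7/94, 9/31}), ProductSet(Interval(-7/24, 7*sqrt(5)), {-3/2, -7/24, -1/16, 7/94, 5/47, 9/31}))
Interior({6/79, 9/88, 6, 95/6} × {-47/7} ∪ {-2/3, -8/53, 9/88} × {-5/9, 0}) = ∅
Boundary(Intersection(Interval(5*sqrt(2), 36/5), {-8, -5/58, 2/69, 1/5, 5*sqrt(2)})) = {5*sqrt(2)}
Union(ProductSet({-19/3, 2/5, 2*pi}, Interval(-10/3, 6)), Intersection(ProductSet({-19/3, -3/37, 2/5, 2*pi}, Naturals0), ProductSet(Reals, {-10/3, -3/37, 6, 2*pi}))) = Union(ProductSet({-19/3, 2/5, 2*pi}, Interval(-10/3, 6)), ProductSet({-19/3, -3/37, 2/5, 2*pi}, {6}))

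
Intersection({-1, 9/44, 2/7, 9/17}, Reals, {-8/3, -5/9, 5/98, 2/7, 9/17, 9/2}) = {2/7, 9/17}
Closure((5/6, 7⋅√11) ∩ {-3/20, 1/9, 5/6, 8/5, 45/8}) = {8/5, 45/8}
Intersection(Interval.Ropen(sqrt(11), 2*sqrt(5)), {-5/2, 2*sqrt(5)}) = EmptySet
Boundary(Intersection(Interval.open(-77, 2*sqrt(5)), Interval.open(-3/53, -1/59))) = {-3/53, -1/59}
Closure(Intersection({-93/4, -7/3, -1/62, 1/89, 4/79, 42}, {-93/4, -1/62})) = {-93/4, -1/62}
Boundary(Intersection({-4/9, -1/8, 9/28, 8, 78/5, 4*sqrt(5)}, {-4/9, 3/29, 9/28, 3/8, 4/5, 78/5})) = {-4/9, 9/28, 78/5}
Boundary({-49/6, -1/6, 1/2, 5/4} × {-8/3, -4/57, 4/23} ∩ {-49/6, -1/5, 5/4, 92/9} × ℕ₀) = ∅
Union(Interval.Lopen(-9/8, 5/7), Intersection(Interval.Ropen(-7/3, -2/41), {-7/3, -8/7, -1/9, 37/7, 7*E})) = Union({-7/3, -8/7}, Interval.Lopen(-9/8, 5/7))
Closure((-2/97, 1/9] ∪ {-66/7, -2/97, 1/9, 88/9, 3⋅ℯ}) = {-66/7, 88/9, 3⋅ℯ} ∪ [-2/97, 1/9]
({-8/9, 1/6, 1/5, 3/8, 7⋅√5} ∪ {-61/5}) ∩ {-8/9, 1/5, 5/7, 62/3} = {-8/9, 1/5}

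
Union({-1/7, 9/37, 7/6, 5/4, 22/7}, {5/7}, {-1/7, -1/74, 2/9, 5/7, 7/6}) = {-1/7, -1/74, 2/9, 9/37, 5/7, 7/6, 5/4, 22/7}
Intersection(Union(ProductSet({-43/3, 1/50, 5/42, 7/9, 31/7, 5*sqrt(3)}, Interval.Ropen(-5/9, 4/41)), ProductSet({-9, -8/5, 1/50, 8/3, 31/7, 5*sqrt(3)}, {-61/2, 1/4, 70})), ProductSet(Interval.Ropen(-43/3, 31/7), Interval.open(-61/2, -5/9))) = EmptySet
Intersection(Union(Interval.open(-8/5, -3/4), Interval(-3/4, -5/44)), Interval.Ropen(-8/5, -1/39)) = Interval.Lopen(-8/5, -5/44)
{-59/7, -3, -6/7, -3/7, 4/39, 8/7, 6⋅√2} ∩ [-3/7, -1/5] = {-3/7}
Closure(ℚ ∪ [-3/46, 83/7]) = ℚ ∪ (-∞, ∞)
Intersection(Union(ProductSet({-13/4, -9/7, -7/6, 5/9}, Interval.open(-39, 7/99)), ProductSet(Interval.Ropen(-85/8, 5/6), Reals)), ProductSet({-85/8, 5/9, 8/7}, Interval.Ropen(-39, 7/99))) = ProductSet({-85/8, 5/9}, Interval.Ropen(-39, 7/99))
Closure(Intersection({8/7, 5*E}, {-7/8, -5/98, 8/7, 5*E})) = {8/7, 5*E}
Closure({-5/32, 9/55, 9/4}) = {-5/32, 9/55, 9/4}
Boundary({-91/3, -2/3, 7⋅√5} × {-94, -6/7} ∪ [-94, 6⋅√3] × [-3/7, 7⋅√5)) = ({-91/3, -2/3, 7⋅√5} × {-94, -6/7}) ∪ ({-94, 6⋅√3} × [-3/7, 7⋅√5]) ∪ ([-94, 6⋅√3] × {-3/7, 7⋅√5})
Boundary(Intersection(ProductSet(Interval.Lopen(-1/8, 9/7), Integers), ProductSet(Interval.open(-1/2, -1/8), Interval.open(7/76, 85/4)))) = EmptySet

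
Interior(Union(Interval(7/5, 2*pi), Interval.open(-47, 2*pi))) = Interval.open(-47, 2*pi)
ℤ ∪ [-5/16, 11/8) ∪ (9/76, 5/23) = ℤ ∪ [-5/16, 11/8)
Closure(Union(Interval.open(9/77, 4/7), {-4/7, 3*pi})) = Union({-4/7, 3*pi}, Interval(9/77, 4/7))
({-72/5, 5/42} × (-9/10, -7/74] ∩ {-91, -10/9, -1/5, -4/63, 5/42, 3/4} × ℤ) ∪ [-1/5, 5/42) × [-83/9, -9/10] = [-1/5, 5/42) × [-83/9, -9/10]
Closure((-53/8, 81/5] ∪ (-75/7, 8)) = [-75/7, 81/5]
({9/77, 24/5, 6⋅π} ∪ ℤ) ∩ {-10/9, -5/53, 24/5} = {24/5}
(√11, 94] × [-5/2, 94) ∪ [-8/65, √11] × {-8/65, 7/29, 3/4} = ([-8/65, √11] × {-8/65, 7/29, 3/4}) ∪ ((√11, 94] × [-5/2, 94))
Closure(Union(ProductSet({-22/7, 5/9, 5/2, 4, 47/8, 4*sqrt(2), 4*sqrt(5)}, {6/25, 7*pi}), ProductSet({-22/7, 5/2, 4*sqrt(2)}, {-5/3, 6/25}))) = Union(ProductSet({-22/7, 5/2, 4*sqrt(2)}, {-5/3, 6/25}), ProductSet({-22/7, 5/9, 5/2, 4, 47/8, 4*sqrt(2), 4*sqrt(5)}, {6/25, 7*pi}))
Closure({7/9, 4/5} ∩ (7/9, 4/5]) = {4/5}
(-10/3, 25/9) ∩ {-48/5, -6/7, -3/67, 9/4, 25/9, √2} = {-6/7, -3/67, 9/4, √2}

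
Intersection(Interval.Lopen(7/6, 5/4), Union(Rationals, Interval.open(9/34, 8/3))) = Union(Intersection(Interval.Lopen(7/6, 5/4), Rationals), Interval.Lopen(7/6, 5/4))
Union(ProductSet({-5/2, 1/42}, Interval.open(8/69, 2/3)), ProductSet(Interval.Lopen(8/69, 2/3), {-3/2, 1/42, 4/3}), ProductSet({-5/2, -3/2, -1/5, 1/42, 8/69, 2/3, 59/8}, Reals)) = Union(ProductSet({-5/2, -3/2, -1/5, 1/42, 8/69, 2/3, 59/8}, Reals), ProductSet(Interval.Lopen(8/69, 2/3), {-3/2, 1/42, 4/3}))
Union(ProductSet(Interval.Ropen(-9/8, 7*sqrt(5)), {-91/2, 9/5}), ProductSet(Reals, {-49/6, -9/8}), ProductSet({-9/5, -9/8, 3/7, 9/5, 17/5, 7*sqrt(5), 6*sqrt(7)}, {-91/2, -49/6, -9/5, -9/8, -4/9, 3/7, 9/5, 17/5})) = Union(ProductSet({-9/5, -9/8, 3/7, 9/5, 17/5, 7*sqrt(5), 6*sqrt(7)}, {-91/2, -49/6, -9/5, -9/8, -4/9, 3/7, 9/5, 17/5}), ProductSet(Interval.Ropen(-9/8, 7*sqrt(5)), {-91/2, 9/5}), ProductSet(Reals, {-49/6, -9/8}))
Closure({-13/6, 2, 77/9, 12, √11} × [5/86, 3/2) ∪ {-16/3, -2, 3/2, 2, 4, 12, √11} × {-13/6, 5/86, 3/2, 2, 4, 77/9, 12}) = ({-13/6, 2, 77/9, 12, √11} × [5/86, 3/2]) ∪ ({-16/3, -2, 3/2, 2, 4, 12, √11} × {-13/6, 5/86, 3/2, 2, 4, 77/9, 12})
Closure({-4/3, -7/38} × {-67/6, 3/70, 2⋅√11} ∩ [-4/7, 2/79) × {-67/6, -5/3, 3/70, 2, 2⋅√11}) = {-7/38} × {-67/6, 3/70, 2⋅√11}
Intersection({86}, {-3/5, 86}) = {86}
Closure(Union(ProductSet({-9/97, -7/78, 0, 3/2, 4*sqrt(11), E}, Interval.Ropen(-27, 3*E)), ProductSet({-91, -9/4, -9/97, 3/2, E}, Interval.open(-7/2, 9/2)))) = Union(ProductSet({-91, -9/4, -9/97, 3/2, E}, Interval(-7/2, 9/2)), ProductSet({-9/97, -7/78, 0, 3/2, 4*sqrt(11), E}, Interval(-27, 3*E)))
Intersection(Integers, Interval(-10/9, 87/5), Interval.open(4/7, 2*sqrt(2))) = Range(1, 3, 1)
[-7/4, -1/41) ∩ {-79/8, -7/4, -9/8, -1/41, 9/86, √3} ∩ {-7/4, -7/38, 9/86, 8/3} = {-7/4}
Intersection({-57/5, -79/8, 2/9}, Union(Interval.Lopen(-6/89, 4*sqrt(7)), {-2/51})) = {2/9}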